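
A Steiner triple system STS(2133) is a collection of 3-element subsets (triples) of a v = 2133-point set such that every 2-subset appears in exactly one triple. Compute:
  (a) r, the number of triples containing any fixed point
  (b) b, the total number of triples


An STS(v) is a 2-(v, 3, 1) BIBD: block size k = 3, λ = 1.
Replication: r(k − 1) = λ(v − 1) ⇒ r·2 = 2133 − 1 = 2132 ⇒ r = 1066.
Block count: bk = vr ⇒ b·3 = 2133·1066 = 2273778 ⇒ b = 757926.

r = 1066, b = 757926.


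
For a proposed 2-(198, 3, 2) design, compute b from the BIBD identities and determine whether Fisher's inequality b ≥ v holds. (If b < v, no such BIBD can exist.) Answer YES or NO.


r = λ(v − 1)/(k − 1) = 2·197/2 = 197.
b = vr/k = 198·197/3 = 13002.
Fisher's inequality: b ≥ v ⇔ 13002 ≥ 198? YES.

YES


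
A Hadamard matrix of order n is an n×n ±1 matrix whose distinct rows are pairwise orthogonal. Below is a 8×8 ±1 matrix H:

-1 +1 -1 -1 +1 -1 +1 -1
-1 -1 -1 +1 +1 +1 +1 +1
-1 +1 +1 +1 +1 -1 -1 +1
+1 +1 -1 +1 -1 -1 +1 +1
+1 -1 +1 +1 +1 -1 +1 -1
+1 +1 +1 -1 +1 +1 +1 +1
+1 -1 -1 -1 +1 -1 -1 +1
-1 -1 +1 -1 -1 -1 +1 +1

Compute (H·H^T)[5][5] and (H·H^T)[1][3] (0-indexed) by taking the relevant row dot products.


Row 1 of H: [-1, -1, -1, 1, 1, 1, 1, 1].
Row 3 of H: [1, 1, -1, 1, -1, -1, 1, 1].
Row 5 of H: [1, 1, 1, -1, 1, 1, 1, 1].
(H·H^T)[5][5] = Σ_j H[5][j]·H[5][j] = (1)² + (1)² + (1)² + (-1)² + (1)² + (1)² + (1)² + (1)² = 1 + 1 + 1 + 1 + 1 + 1 + 1 + 1 = 8.
(H·H^T)[1][3] = Σ_j H[1][j]·H[3][j] = (-1)·(1) + (-1)·(1) + (-1)·(-1) + (1)·(1) + (1)·(-1) + (1)·(-1) + (1)·(1) + (1)·(1) = -1 + -1 + 1 + 1 + -1 + -1 + 1 + 1 = 0.
So rows 1 and 3 are orthogonal; the diagonal entry equals n = 8.

(5,5) entry = 8; (1,3) entry = 0.


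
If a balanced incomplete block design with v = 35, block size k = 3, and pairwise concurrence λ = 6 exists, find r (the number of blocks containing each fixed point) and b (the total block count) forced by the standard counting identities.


Any 2-(v, k, λ) BIBD satisfies two necessary conditions:
  (i)  Each point sits in r blocks, and counting incidences through any fixed point gives r(k − 1) = λ(v − 1), so r = λ(v − 1)/(k − 1).
  (ii) Total incidences bk = vr, so b = vr/k.
Step 1: r = λ(v − 1)/(k − 1) = 6·(35 − 1)/(3 − 1) = 6·34/2 = 204/2 = 102.
Step 2: b = vr/k = 35·102/3 = 3570/3 = 1190.
Check integrality: r = 102 ∈ Z ✓, b = 1190 ∈ Z ✓.
(These identities are necessary conditions: they determine r and b for any design with these parameters, but do not by themselves prove that one exists.)

r = 102, b = 1190.


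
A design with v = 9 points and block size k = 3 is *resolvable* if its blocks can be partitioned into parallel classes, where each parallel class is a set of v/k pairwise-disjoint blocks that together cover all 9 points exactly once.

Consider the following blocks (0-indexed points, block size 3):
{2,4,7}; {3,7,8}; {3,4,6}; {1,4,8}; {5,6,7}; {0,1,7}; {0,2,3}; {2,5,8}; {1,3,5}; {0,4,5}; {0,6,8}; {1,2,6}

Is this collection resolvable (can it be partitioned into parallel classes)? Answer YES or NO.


v = 9, block size k = 3, number of blocks = 12.
For resolvability, blocks must partition into parallel classes of size v/k = 3.
Total blocks must therefore be a multiple of 3: 12 = 3·4 + 0 ⇒ divisible ✓.
Greedy packing gives 4 candidate class(es). Each should be a full parallel class (size 3, covers all 9 points).
  Class 1 (3 blocks): {2,4,7}; {1,3,5}; {0,6,8}. Points covered: [0, 1, 2, 3, 4, 5, 6, 7, 8].
  Class 2 (3 blocks): {3,7,8}; {0,4,5}; {1,2,6}. Points covered: [0, 1, 2, 3, 4, 5, 6, 7, 8].
  Class 3 (3 blocks): {3,4,6}; {0,1,7}; {2,5,8}. Points covered: [0, 1, 2, 3, 4, 5, 6, 7, 8].
  Class 4 (3 blocks): {1,4,8}; {5,6,7}; {0,2,3}. Points covered: [0, 1, 2, 3, 4, 5, 6, 7, 8].
All classes full (size 3)? YES. All classes cover every point? YES.
Resolvable? YES.

YES


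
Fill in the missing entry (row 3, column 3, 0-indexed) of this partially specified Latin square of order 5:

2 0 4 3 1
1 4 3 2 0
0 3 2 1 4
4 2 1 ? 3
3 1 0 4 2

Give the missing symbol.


Row 3 contains symbols [1, 2, 3, 4] — missing [0].
Column 3 contains symbols [1, 2, 3, 4] — missing [0].
The missing symbol must appear in both missing sets; intersection = [0].
Therefore the hidden value is 0.

Missing value = 0.


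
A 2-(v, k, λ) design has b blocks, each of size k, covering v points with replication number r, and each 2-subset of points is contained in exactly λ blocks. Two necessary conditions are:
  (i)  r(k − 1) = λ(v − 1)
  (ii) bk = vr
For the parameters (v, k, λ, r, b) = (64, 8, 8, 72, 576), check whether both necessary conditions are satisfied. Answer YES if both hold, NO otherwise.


Condition (i): r(k − 1) = 72·7 = 504; λ(v − 1) = 8·63 = 504. Match? YES.
Condition (ii): bk = 576·8 = 4608; vr = 64·72 = 4608. Match? YES.
Both conditions hold? YES.

YES


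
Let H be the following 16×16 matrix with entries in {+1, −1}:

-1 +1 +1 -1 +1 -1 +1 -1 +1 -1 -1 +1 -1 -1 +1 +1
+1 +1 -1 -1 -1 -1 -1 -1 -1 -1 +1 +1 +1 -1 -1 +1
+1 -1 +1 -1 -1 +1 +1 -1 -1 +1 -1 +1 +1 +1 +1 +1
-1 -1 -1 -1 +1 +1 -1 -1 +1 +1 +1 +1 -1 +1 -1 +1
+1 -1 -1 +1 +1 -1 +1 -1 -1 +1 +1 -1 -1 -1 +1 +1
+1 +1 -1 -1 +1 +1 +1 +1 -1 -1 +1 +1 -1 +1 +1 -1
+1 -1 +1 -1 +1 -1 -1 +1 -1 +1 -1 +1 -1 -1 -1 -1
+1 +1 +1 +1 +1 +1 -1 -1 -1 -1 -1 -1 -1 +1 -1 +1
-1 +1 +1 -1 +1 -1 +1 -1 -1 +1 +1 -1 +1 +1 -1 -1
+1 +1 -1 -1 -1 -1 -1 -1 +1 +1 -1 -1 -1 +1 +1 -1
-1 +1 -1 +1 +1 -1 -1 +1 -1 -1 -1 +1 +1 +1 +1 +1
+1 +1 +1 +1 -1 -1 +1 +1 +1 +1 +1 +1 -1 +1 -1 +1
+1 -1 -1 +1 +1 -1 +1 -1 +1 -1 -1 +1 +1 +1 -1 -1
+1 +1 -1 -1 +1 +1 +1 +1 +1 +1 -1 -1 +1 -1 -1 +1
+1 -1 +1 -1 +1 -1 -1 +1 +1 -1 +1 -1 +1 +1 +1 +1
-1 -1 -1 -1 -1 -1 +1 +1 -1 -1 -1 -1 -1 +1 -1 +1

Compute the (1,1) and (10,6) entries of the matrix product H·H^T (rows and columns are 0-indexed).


Row 1 of H: [1, 1, -1, -1, -1, -1, -1, -1, -1, -1, 1, 1, 1, -1, -1, 1].
Row 6 of H: [1, -1, 1, -1, 1, -1, -1, 1, -1, 1, -1, 1, -1, -1, -1, -1].
Row 10 of H: [-1, 1, -1, 1, 1, -1, -1, 1, -1, -1, -1, 1, 1, 1, 1, 1].
(H·H^T)[1][1] = Σ_j H[1][j]·H[1][j] = (1)² + (1)² + (-1)² + (-1)² + (-1)² + (-1)² + (-1)² + (-1)² + (-1)² + (-1)² + (1)² + (1)² + (1)² + (-1)² + (-1)² + (1)² = 1 + 1 + 1 + 1 + 1 + 1 + 1 + 1 + 1 + 1 + 1 + 1 + 1 + 1 + 1 + 1 = 16.
(H·H^T)[10][6] = Σ_j H[10][j]·H[6][j] = (-1)·(1) + (1)·(-1) + (-1)·(1) + (1)·(-1) + (1)·(1) + (-1)·(-1) + (-1)·(-1) + (1)·(1) + (-1)·(-1) + (-1)·(1) + (-1)·(-1) + (1)·(1) + (1)·(-1) + (1)·(-1) + (1)·(-1) + (1)·(-1) = -1 + -1 + -1 + -1 + 1 + 1 + 1 + 1 + 1 + -1 + 1 + 1 + -1 + -1 + -1 + -1 = -2.
Rows 10 and 6 are not orthogonal (dot product = -2 ≠ 0), so H is not a Hadamard matrix.

(1,1) entry = 16; (10,6) entry = -2.


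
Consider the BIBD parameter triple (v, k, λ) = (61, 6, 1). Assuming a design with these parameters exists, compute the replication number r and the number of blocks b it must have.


Any 2-(v, k, λ) BIBD satisfies two necessary conditions:
  (i)  Each point sits in r blocks, and counting incidences through any fixed point gives r(k − 1) = λ(v − 1), so r = λ(v − 1)/(k − 1).
  (ii) Total incidences bk = vr, so b = vr/k.
Step 1: r = λ(v − 1)/(k − 1) = 1·(61 − 1)/(6 − 1) = 1·60/5 = 60/5 = 12.
Step 2: b = vr/k = 61·12/6 = 732/6 = 122.
Check integrality: r = 12 ∈ Z ✓, b = 122 ∈ Z ✓.
(These identities are necessary conditions: they determine r and b for any design with these parameters, but do not by themselves prove that one exists.)

r = 12, b = 122.


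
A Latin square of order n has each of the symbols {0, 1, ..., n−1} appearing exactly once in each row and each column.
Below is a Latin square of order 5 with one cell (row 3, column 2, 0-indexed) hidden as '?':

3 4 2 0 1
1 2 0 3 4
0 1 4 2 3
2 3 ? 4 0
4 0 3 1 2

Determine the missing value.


Row 3 contains symbols [0, 2, 3, 4] — missing [1].
Column 2 contains symbols [0, 2, 3, 4] — missing [1].
The missing symbol must appear in both missing sets; intersection = [1].
Therefore the hidden value is 1.

Missing value = 1.


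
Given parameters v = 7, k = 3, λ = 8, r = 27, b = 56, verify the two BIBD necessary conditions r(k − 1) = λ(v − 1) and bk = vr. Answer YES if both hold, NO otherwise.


Condition (i): r(k − 1) = 27·2 = 54; λ(v − 1) = 8·6 = 48. Match? NO.
Condition (ii): bk = 56·3 = 168; vr = 7·27 = 189. Match? NO.
Both conditions hold? NO.

NO


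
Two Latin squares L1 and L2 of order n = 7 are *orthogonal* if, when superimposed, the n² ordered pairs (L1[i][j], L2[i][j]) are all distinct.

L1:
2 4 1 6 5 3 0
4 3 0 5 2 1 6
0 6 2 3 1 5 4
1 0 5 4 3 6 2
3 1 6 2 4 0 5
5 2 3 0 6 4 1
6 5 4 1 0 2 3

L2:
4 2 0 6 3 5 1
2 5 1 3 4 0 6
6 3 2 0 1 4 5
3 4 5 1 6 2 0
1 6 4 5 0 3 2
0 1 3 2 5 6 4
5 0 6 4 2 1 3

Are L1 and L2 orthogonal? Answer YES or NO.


Form the n² = 49 superimposed pairs (L1[i][j], L2[i][j]), row by row (rows and columns indexed from 0):
row 0: (2,4) (4,2) (1,0) (6,6) (5,3) (3,5) (0,1)
row 1: (4,2) (3,5) (0,1) (5,3) (2,4) (1,0) (6,6)
row 2: (0,6) (6,3) (2,2) (3,0) (1,1) (5,4) (4,5)
row 3: (1,3) (0,4) (5,5) (4,1) (3,6) (6,2) (2,0)
row 4: (3,1) (1,6) (6,4) (2,5) (4,0) (0,3) (5,2)
row 5: (5,0) (2,1) (3,3) (0,2) (6,5) (4,6) (1,4)
row 6: (6,5) (5,0) (4,6) (1,4) (0,2) (2,1) (3,3)
Orthogonality requires all 49 pairs distinct.
But the pair (4,2) repeats: cell (0,1) has L1 = 4, L2 = 2, and cell (1,0) has L1 = 4, L2 = 2.
A repeated pair means some other pair never occurs (only 35 distinct pairs out of 49), so the squares are not orthogonal.
Conclusion: NO.

NO


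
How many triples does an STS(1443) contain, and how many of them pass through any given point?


An STS(v) is a 2-(v, 3, 1) BIBD: block size k = 3, λ = 1.
Replication: r(k − 1) = λ(v − 1) ⇒ r·2 = 1443 − 1 = 1442 ⇒ r = 721.
Block count: b = v(v − 1)/6 = 1443·1442/6 = 2080806/6 = 346801.

r = 721, b = 346801.


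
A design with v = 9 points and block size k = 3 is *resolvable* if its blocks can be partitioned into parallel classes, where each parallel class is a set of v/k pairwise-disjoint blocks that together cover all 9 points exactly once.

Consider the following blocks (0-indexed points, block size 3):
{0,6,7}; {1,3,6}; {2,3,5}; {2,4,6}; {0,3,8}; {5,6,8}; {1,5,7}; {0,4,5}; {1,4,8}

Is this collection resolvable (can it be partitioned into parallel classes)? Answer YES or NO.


v = 9, block size k = 3, number of blocks = 9.
For resolvability, blocks must partition into parallel classes of size v/k = 3.
Total blocks must therefore be a multiple of 3: 9 = 3·3 + 0 ⇒ divisible ✓.
Consider block {1,3,6}. The only other block(s) in the collection disjoint from it are {0,4,5} — just 1 block(s). Any parallel class containing {1,3,6} would need 2 other blocks each disjoint from it, so no parallel class of size 3 can contain {1,3,6}.
Since every block must belong to some parallel class in a resolution, the collection cannot be partitioned into parallel classes.
Resolvable? NO.

NO


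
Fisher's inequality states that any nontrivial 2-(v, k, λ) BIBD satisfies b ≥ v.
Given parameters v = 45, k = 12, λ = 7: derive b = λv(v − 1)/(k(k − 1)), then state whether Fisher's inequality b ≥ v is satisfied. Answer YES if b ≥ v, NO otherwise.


r = λ(v − 1)/(k − 1) = 7·44/11 = 28.
b = vr/k = 45·28/12 = 105.
Fisher's inequality: b ≥ v ⇔ 105 ≥ 45? YES.

YES


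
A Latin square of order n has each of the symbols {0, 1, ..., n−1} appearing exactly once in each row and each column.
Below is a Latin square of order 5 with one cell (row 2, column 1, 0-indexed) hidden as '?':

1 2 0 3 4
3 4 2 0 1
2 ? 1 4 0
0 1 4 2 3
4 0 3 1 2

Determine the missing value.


Row 2 contains symbols [0, 1, 2, 4] — missing [3].
Column 1 contains symbols [0, 1, 2, 4] — missing [3].
The missing symbol must appear in both missing sets; intersection = [3].
Therefore the hidden value is 3.

Missing value = 3.


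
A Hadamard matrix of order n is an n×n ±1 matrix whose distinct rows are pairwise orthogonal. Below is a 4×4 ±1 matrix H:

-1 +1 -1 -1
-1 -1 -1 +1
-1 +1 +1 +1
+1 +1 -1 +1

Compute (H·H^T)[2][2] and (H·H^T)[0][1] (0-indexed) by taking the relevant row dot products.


Row 0 of H: [-1, 1, -1, -1].
Row 1 of H: [-1, -1, -1, 1].
Row 2 of H: [-1, 1, 1, 1].
(H·H^T)[2][2] = Σ_j H[2][j]·H[2][j] = (-1)² + (1)² + (1)² + (1)² = 1 + 1 + 1 + 1 = 4.
(H·H^T)[0][1] = Σ_j H[0][j]·H[1][j] = (-1)·(-1) + (1)·(-1) + (-1)·(-1) + (-1)·(1) = 1 + -1 + 1 + -1 = 0.
So rows 0 and 1 are orthogonal; the diagonal entry equals n = 4.

(2,2) entry = 4; (0,1) entry = 0.


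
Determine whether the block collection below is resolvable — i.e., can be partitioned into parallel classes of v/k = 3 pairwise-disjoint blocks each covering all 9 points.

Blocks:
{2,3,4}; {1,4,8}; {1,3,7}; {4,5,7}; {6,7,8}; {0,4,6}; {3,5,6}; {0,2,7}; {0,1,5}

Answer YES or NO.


v = 9, block size k = 3, number of blocks = 9.
For resolvability, blocks must partition into parallel classes of size v/k = 3.
Total blocks must therefore be a multiple of 3: 9 = 3·3 + 0 ⇒ divisible ✓.
Consider block {1,3,7}. The only other block(s) in the collection disjoint from it are {0,4,6} — just 1 block(s). Any parallel class containing {1,3,7} would need 2 other blocks each disjoint from it, so no parallel class of size 3 can contain {1,3,7}.
Since every block must belong to some parallel class in a resolution, the collection cannot be partitioned into parallel classes.
Resolvable? NO.

NO


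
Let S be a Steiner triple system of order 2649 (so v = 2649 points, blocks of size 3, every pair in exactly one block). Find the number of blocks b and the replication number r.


An STS(v) is a 2-(v, 3, 1) BIBD: block size k = 3, λ = 1.
Replication: r(k − 1) = λ(v − 1) ⇒ r·2 = 2649 − 1 = 2648 ⇒ r = 1324.
Block count: bk = vr ⇒ b·3 = 2649·1324 = 3507276 ⇒ b = 1169092.
(Check via b = v(v − 1)/6 = 2649·2648/6 = 7014552/6 = 1169092.)

r = 1324, b = 1169092.


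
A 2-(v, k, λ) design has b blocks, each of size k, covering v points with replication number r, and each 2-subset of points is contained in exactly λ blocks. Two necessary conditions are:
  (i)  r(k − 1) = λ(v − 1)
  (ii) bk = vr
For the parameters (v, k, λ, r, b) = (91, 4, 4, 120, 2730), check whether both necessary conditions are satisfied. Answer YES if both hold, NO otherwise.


Condition (i): r(k − 1) = 120·3 = 360; λ(v − 1) = 4·90 = 360. Match? YES.
Condition (ii): bk = 2730·4 = 10920; vr = 91·120 = 10920. Match? YES.
Both conditions hold? YES.

YES


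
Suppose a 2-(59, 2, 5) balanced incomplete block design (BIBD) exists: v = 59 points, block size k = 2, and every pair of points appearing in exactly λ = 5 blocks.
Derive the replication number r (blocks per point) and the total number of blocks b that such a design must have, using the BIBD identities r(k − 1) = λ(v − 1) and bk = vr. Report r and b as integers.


Any 2-(v, k, λ) BIBD satisfies two necessary conditions:
  (i)  Each point sits in r blocks, and counting incidences through any fixed point gives r(k − 1) = λ(v − 1), so r = λ(v − 1)/(k − 1).
  (ii) Total incidences bk = vr, so b = vr/k.
Step 1: r = λ(v − 1)/(k − 1) = 5·(59 − 1)/(2 − 1) = 5·58/1 = 290/1 = 290.
Step 2: b = vr/k = 59·290/2 = 17110/2 = 8555.
Check integrality: r = 290 ∈ Z ✓, b = 8555 ∈ Z ✓.
(These identities are necessary conditions: they determine r and b for any design with these parameters, but do not by themselves prove that one exists.)

r = 290, b = 8555.


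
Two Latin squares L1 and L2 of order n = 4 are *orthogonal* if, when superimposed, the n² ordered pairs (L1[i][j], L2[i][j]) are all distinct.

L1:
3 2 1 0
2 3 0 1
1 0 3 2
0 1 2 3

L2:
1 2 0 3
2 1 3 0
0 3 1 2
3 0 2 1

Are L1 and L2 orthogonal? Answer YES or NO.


Form the n² = 16 superimposed pairs (L1[i][j], L2[i][j]), row by row (rows and columns indexed from 0):
row 0: (3,1) (2,2) (1,0) (0,3)
row 1: (2,2) (3,1) (0,3) (1,0)
row 2: (1,0) (0,3) (3,1) (2,2)
row 3: (0,3) (1,0) (2,2) (3,1)
Orthogonality requires all 16 pairs distinct.
But the pair (2,2) repeats: cell (0,1) has L1 = 2, L2 = 2, and cell (1,0) has L1 = 2, L2 = 2.
A repeated pair means some other pair never occurs (only 4 distinct pairs out of 16), so the squares are not orthogonal.
Conclusion: NO.

NO


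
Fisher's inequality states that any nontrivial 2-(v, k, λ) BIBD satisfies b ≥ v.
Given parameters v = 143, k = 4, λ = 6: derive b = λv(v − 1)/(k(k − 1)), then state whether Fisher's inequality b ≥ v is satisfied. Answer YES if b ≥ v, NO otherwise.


r = λ(v − 1)/(k − 1) = 6·142/3 = 284.
b = vr/k = 143·284/4 = 10153.
Fisher's inequality: b ≥ v ⇔ 10153 ≥ 143? YES.

YES


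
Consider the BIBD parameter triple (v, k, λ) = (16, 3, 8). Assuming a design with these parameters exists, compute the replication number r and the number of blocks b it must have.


Any 2-(v, k, λ) BIBD satisfies two necessary conditions:
  (i)  Each point sits in r blocks, and counting incidences through any fixed point gives r(k − 1) = λ(v − 1), so r = λ(v − 1)/(k − 1).
  (ii) Total incidences bk = vr, so b = vr/k.
Step 1: r = λ(v − 1)/(k − 1) = 8·(16 − 1)/(3 − 1) = 8·15/2 = 120/2 = 60.
Step 2: b = vr/k = 16·60/3 = 960/3 = 320.
Check integrality: r = 60 ∈ Z ✓, b = 320 ∈ Z ✓.
(These identities are necessary conditions: they determine r and b for any design with these parameters, but do not by themselves prove that one exists.)

r = 60, b = 320.


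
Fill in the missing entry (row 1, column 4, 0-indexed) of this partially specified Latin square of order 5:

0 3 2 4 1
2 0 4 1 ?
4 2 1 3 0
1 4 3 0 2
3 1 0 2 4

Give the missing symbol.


Row 1 contains symbols [0, 1, 2, 4] — missing [3].
Column 4 contains symbols [0, 1, 2, 4] — missing [3].
The missing symbol must appear in both missing sets; intersection = [3].
Therefore the hidden value is 3.

Missing value = 3.


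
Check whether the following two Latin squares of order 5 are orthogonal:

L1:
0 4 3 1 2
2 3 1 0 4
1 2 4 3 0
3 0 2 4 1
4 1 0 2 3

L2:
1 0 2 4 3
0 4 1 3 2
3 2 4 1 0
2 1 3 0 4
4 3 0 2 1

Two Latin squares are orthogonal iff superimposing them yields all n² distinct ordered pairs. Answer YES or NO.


Form the n² = 25 superimposed pairs (L1[i][j], L2[i][j]), row by row (rows and columns indexed from 0):
row 0: (0,1) (4,0) (3,2) (1,4) (2,3)
row 1: (2,0) (3,4) (1,1) (0,3) (4,2)
row 2: (1,3) (2,2) (4,4) (3,1) (0,0)
row 3: (3,2) (0,1) (2,3) (4,0) (1,4)
row 4: (4,4) (1,3) (0,0) (2,2) (3,1)
Orthogonality requires all 25 pairs distinct.
But the pair (3,2) repeats: cell (0,2) has L1 = 3, L2 = 2, and cell (3,0) has L1 = 3, L2 = 2.
A repeated pair means some other pair never occurs (only 15 distinct pairs out of 25), so the squares are not orthogonal.
Conclusion: NO.

NO


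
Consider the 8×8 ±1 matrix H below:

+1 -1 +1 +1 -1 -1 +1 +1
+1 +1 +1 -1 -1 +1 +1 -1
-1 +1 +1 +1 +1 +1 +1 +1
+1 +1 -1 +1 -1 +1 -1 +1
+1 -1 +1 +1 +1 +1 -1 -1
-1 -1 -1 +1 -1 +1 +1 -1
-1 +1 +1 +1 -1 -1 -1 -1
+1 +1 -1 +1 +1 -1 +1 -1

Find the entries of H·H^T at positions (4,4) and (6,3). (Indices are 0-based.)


Row 3 of H: [1, 1, -1, 1, -1, 1, -1, 1].
Row 4 of H: [1, -1, 1, 1, 1, 1, -1, -1].
Row 6 of H: [-1, 1, 1, 1, -1, -1, -1, -1].
(H·H^T)[4][4] = Σ_j H[4][j]·H[4][j] = (1)² + (-1)² + (1)² + (1)² + (1)² + (1)² + (-1)² + (-1)² = 1 + 1 + 1 + 1 + 1 + 1 + 1 + 1 = 8.
(H·H^T)[6][3] = Σ_j H[6][j]·H[3][j] = (-1)·(1) + (1)·(1) + (1)·(-1) + (1)·(1) + (-1)·(-1) + (-1)·(1) + (-1)·(-1) + (-1)·(1) = -1 + 1 + -1 + 1 + 1 + -1 + 1 + -1 = 0.
So rows 6 and 3 are orthogonal; the diagonal entry equals n = 8.

(4,4) entry = 8; (6,3) entry = 0.


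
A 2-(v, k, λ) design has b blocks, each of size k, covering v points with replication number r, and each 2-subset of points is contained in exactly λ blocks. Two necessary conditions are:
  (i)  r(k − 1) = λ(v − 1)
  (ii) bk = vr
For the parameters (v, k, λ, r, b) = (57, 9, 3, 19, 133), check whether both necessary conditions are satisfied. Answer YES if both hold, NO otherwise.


Condition (i): r(k − 1) = 19·8 = 152; λ(v − 1) = 3·56 = 168. Match? NO.
Condition (ii): bk = 133·9 = 1197; vr = 57·19 = 1083. Match? NO.
Both conditions hold? NO.

NO


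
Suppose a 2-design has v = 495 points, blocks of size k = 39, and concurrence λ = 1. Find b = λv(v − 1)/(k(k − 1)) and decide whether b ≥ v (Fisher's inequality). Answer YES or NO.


r = λ(v − 1)/(k − 1) = 1·494/38 = 13.
b = vr/k = 495·13/39 = 165.
Fisher's inequality: b ≥ v ⇔ 165 ≥ 495? NO.

NO


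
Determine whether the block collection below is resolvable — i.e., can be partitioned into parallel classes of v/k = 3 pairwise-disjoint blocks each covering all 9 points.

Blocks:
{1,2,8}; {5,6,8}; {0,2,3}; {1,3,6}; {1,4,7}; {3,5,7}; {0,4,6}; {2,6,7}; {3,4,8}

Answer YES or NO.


v = 9, block size k = 3, number of blocks = 9.
For resolvability, blocks must partition into parallel classes of size v/k = 3.
Total blocks must therefore be a multiple of 3: 9 = 3·3 + 0 ⇒ divisible ✓.
Consider block {1,3,6}. It intersects every other block in the collection, so no parallel class of size 3 can contain it.
Since every block must belong to some parallel class in a resolution, the collection cannot be partitioned into parallel classes.
Resolvable? NO.

NO


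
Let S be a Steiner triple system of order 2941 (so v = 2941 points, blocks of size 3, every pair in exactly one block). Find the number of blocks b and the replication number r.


An STS(v) is a 2-(v, 3, 1) BIBD: block size k = 3, λ = 1.
Replication: r(k − 1) = λ(v − 1) ⇒ r·2 = 2941 − 1 = 2940 ⇒ r = 1470.
Block count: b = v(v − 1)/6 = 2941·2940/6 = 8646540/6 = 1441090.

r = 1470, b = 1441090.


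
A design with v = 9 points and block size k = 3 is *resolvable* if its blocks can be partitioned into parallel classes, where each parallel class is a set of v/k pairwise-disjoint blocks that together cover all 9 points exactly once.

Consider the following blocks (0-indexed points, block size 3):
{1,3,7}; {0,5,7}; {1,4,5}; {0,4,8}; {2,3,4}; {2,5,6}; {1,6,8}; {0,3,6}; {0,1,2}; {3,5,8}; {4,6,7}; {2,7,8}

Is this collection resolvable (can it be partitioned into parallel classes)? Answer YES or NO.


v = 9, block size k = 3, number of blocks = 12.
For resolvability, blocks must partition into parallel classes of size v/k = 3.
Total blocks must therefore be a multiple of 3: 12 = 3·4 + 0 ⇒ divisible ✓.
Greedy packing gives 4 candidate class(es). Each should be a full parallel class (size 3, covers all 9 points).
  Class 1 (3 blocks): {1,3,7}; {0,4,8}; {2,5,6}. Points covered: [0, 1, 2, 3, 4, 5, 6, 7, 8].
  Class 2 (3 blocks): {0,5,7}; {2,3,4}; {1,6,8}. Points covered: [0, 1, 2, 3, 4, 5, 6, 7, 8].
  Class 3 (3 blocks): {1,4,5}; {0,3,6}; {2,7,8}. Points covered: [0, 1, 2, 3, 4, 5, 6, 7, 8].
  Class 4 (3 blocks): {0,1,2}; {3,5,8}; {4,6,7}. Points covered: [0, 1, 2, 3, 4, 5, 6, 7, 8].
All classes full (size 3)? YES. All classes cover every point? YES.
Resolvable? YES.

YES


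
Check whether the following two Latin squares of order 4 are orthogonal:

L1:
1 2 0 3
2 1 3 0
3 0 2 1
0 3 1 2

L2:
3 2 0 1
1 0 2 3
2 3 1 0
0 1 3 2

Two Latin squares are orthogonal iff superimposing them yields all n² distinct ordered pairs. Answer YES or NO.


Form the n² = 16 superimposed pairs (L1[i][j], L2[i][j]), row by row (rows and columns indexed from 0):
row 0: (1,3) (2,2) (0,0) (3,1)
row 1: (2,1) (1,0) (3,2) (0,3)
row 2: (3,2) (0,3) (2,1) (1,0)
row 3: (0,0) (3,1) (1,3) (2,2)
Orthogonality requires all 16 pairs distinct.
But the pair (3,2) repeats: cell (1,2) has L1 = 3, L2 = 2, and cell (2,0) has L1 = 3, L2 = 2.
A repeated pair means some other pair never occurs (only 8 distinct pairs out of 16), so the squares are not orthogonal.
Conclusion: NO.

NO


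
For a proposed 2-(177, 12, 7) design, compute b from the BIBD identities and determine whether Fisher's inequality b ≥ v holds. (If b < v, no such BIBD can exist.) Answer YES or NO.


r = λ(v − 1)/(k − 1) = 7·176/11 = 112.
b = vr/k = 177·112/12 = 1652.
Fisher's inequality: b ≥ v ⇔ 1652 ≥ 177? YES.

YES


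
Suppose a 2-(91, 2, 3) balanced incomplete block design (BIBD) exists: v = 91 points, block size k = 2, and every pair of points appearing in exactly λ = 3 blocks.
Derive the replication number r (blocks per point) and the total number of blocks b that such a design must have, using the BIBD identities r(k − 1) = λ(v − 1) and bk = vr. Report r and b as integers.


Any 2-(v, k, λ) BIBD satisfies two necessary conditions:
  (i)  Each point sits in r blocks, and counting incidences through any fixed point gives r(k − 1) = λ(v − 1), so r = λ(v − 1)/(k − 1).
  (ii) Total incidences bk = vr, so b = vr/k.
Step 1: r = λ(v − 1)/(k − 1) = 3·(91 − 1)/(2 − 1) = 3·90/1 = 270/1 = 270.
Step 2: b = vr/k = 91·270/2 = 24570/2 = 12285.
Check integrality: r = 270 ∈ Z ✓, b = 12285 ∈ Z ✓.
(These identities are necessary conditions: they determine r and b for any design with these parameters, but do not by themselves prove that one exists.)

r = 270, b = 12285.


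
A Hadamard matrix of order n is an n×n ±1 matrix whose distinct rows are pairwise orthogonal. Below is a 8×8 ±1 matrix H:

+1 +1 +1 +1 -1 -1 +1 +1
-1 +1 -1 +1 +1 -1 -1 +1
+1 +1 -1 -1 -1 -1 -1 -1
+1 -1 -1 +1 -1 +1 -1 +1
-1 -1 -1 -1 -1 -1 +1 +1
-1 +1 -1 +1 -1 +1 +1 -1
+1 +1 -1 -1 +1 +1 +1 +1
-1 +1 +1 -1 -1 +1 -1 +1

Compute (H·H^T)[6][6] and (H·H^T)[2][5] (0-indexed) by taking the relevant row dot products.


Row 2 of H: [1, 1, -1, -1, -1, -1, -1, -1].
Row 5 of H: [-1, 1, -1, 1, -1, 1, 1, -1].
Row 6 of H: [1, 1, -1, -1, 1, 1, 1, 1].
(H·H^T)[6][6] = Σ_j H[6][j]·H[6][j] = (1)² + (1)² + (-1)² + (-1)² + (1)² + (1)² + (1)² + (1)² = 1 + 1 + 1 + 1 + 1 + 1 + 1 + 1 = 8.
(H·H^T)[2][5] = Σ_j H[2][j]·H[5][j] = (1)·(-1) + (1)·(1) + (-1)·(-1) + (-1)·(1) + (-1)·(-1) + (-1)·(1) + (-1)·(1) + (-1)·(-1) = -1 + 1 + 1 + -1 + 1 + -1 + -1 + 1 = 0.
So rows 2 and 5 are orthogonal; the diagonal entry equals n = 8.

(6,6) entry = 8; (2,5) entry = 0.


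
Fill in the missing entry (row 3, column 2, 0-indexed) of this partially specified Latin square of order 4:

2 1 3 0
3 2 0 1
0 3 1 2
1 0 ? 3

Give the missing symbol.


Row 3 contains symbols [0, 1, 3] — missing [2].
Column 2 contains symbols [0, 1, 3] — missing [2].
The missing symbol must appear in both missing sets; intersection = [2].
Therefore the hidden value is 2.

Missing value = 2.


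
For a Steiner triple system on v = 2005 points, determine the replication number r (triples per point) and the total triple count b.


An STS(v) is a 2-(v, 3, 1) BIBD: block size k = 3, λ = 1.
Replication: r(k − 1) = λ(v − 1) ⇒ r·2 = 2005 − 1 = 2004 ⇒ r = 1002.
Block count: b = v(v − 1)/6 = 2005·2004/6 = 4018020/6 = 669670.

r = 1002, b = 669670.


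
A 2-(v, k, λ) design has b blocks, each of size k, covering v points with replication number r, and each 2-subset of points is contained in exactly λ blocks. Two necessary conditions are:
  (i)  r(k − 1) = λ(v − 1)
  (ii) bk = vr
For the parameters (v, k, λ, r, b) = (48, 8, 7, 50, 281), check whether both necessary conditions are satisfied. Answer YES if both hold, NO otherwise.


Condition (i): r(k − 1) = 50·7 = 350; λ(v − 1) = 7·47 = 329. Match? NO.
Condition (ii): bk = 281·8 = 2248; vr = 48·50 = 2400. Match? NO.
Both conditions hold? NO.

NO


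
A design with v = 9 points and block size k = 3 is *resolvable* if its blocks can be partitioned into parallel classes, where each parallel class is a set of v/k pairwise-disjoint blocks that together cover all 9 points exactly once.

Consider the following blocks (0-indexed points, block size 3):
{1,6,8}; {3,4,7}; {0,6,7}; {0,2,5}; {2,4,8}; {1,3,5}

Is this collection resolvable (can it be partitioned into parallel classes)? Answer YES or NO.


v = 9, block size k = 3, number of blocks = 6.
For resolvability, blocks must partition into parallel classes of size v/k = 3.
Total blocks must therefore be a multiple of 3: 6 = 3·2 + 0 ⇒ divisible ✓.
Greedy packing gives 2 candidate class(es). Each should be a full parallel class (size 3, covers all 9 points).
  Class 1 (3 blocks): {1,6,8}; {3,4,7}; {0,2,5}. Points covered: [0, 1, 2, 3, 4, 5, 6, 7, 8].
  Class 2 (3 blocks): {0,6,7}; {2,4,8}; {1,3,5}. Points covered: [0, 1, 2, 3, 4, 5, 6, 7, 8].
All classes full (size 3)? YES. All classes cover every point? YES.
Resolvable? YES.

YES


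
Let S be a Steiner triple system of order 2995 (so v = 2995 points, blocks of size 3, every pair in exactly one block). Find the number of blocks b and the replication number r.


An STS(v) is a 2-(v, 3, 1) BIBD: block size k = 3, λ = 1.
Replication: r(k − 1) = λ(v − 1) ⇒ r·2 = 2995 − 1 = 2994 ⇒ r = 1497.
Block count: b = v(v − 1)/6 = 2995·2994/6 = 8967030/6 = 1494505.
(Check via bk = vr: 1494505·3 = 4483515 = 2995·1497 = 4483515 ✓.)

r = 1497, b = 1494505.


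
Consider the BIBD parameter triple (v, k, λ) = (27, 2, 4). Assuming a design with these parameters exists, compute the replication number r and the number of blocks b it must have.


Any 2-(v, k, λ) BIBD satisfies two necessary conditions:
  (i)  Each point sits in r blocks, and counting incidences through any fixed point gives r(k − 1) = λ(v − 1), so r = λ(v − 1)/(k − 1).
  (ii) Total incidences bk = vr, so b = vr/k.
Step 1: r = λ(v − 1)/(k − 1) = 4·(27 − 1)/(2 − 1) = 4·26/1 = 104/1 = 104.
Step 2: b = vr/k = 27·104/2 = 2808/2 = 1404.
Check integrality: r = 104 ∈ Z ✓, b = 1404 ∈ Z ✓.
(These identities are necessary conditions: they determine r and b for any design with these parameters, but do not by themselves prove that one exists.)

r = 104, b = 1404.


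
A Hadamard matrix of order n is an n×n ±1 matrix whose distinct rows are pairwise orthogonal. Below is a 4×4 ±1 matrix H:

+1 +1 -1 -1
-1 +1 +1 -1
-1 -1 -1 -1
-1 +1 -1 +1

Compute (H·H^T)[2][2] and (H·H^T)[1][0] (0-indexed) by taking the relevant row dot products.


Row 0 of H: [1, 1, -1, -1].
Row 1 of H: [-1, 1, 1, -1].
Row 2 of H: [-1, -1, -1, -1].
(H·H^T)[2][2] = Σ_j H[2][j]·H[2][j] = (-1)² + (-1)² + (-1)² + (-1)² = 1 + 1 + 1 + 1 = 4.
(H·H^T)[1][0] = Σ_j H[1][j]·H[0][j] = (-1)·(1) + (1)·(1) + (1)·(-1) + (-1)·(-1) = -1 + 1 + -1 + 1 = 0.
So rows 1 and 0 are orthogonal; the diagonal entry equals n = 4.

(2,2) entry = 4; (1,0) entry = 0.


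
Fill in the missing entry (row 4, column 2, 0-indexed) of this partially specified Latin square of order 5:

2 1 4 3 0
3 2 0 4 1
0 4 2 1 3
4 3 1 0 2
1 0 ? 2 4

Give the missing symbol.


Row 4 contains symbols [0, 1, 2, 4] — missing [3].
Column 2 contains symbols [0, 1, 2, 4] — missing [3].
The missing symbol must appear in both missing sets; intersection = [3].
Therefore the hidden value is 3.

Missing value = 3.


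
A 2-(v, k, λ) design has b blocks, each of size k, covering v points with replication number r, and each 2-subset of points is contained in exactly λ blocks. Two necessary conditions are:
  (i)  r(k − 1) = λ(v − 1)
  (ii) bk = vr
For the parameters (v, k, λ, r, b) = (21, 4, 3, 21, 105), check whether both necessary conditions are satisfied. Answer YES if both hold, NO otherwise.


Condition (i): r(k − 1) = 21·3 = 63; λ(v − 1) = 3·20 = 60. Match? NO.
Condition (ii): bk = 105·4 = 420; vr = 21·21 = 441. Match? NO.
Both conditions hold? NO.

NO


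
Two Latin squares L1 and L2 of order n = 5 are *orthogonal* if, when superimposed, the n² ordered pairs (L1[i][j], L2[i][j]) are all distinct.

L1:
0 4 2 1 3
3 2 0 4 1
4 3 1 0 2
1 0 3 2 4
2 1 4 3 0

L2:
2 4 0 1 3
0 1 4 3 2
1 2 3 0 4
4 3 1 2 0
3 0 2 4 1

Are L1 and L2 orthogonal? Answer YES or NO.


Form the n² = 25 superimposed pairs (L1[i][j], L2[i][j]), row by row (rows and columns indexed from 0):
row 0: (0,2) (4,4) (2,0) (1,1) (3,3)
row 1: (3,0) (2,1) (0,4) (4,3) (1,2)
row 2: (4,1) (3,2) (1,3) (0,0) (2,4)
row 3: (1,4) (0,3) (3,1) (2,2) (4,0)
row 4: (2,3) (1,0) (4,2) (3,4) (0,1)
Orthogonality requires all 25 pairs distinct.
Check by first coordinate: for each symbol s of L1, list the L2 entries in the n cells where L1 = s; they must all differ.
  L1 = 0: L2 entries (in reading order) 2, 4, 0, 3, 1 — all 5 distinct ✓
  L1 = 1: L2 entries (in reading order) 1, 2, 3, 4, 0 — all 5 distinct ✓
  L1 = 2: L2 entries (in reading order) 0, 1, 4, 2, 3 — all 5 distinct ✓
  L1 = 3: L2 entries (in reading order) 3, 0, 2, 1, 4 — all 5 distinct ✓
  L1 = 4: L2 entries (in reading order) 4, 3, 1, 0, 2 — all 5 distinct ✓
Every symbol of L1 meets every symbol of L2 exactly once, so all 25 pairs are distinct (25 of 25).
Conclusion: YES.

YES


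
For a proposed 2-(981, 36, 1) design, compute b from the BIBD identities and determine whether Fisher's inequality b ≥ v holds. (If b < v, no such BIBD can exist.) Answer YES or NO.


b = λv(v − 1)/(k(k − 1)) = 1·981·980/(36·35) = 961380/1260 = 763.
Compare with v = 981: b < v, so Fisher's inequality fails.

NO


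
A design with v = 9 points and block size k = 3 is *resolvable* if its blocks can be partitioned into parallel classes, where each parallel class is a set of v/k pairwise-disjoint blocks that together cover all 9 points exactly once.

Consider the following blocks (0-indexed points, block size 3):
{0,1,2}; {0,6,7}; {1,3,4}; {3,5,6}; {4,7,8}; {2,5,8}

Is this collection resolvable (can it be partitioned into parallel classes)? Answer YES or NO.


v = 9, block size k = 3, number of blocks = 6.
For resolvability, blocks must partition into parallel classes of size v/k = 3.
Total blocks must therefore be a multiple of 3: 6 = 3·2 + 0 ⇒ divisible ✓.
Greedy packing gives 2 candidate class(es). Each should be a full parallel class (size 3, covers all 9 points).
  Class 1 (3 blocks): {0,1,2}; {3,5,6}; {4,7,8}. Points covered: [0, 1, 2, 3, 4, 5, 6, 7, 8].
  Class 2 (3 blocks): {0,6,7}; {1,3,4}; {2,5,8}. Points covered: [0, 1, 2, 3, 4, 5, 6, 7, 8].
All classes full (size 3)? YES. All classes cover every point? YES.
Resolvable? YES.

YES


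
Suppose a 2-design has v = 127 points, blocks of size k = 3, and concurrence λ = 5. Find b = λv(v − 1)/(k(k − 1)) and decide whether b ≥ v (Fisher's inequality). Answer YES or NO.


b = λv(v − 1)/(k(k − 1)) = 5·127·126/(3·2) = 80010/6 = 13335.
Compare with v = 127: b ≥ v, so Fisher's inequality holds.

YES


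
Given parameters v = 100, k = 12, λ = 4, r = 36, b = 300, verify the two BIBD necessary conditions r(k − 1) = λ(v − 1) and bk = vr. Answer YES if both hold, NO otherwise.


Condition (i): r(k − 1) = 36·11 = 396; λ(v − 1) = 4·99 = 396. Match? YES.
Condition (ii): bk = 300·12 = 3600; vr = 100·36 = 3600. Match? YES.
Both conditions hold? YES.

YES


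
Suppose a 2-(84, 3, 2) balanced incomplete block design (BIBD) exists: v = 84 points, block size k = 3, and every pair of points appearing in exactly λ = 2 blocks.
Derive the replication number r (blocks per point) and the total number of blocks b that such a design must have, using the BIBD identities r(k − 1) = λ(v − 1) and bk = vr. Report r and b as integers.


Any 2-(v, k, λ) BIBD satisfies two necessary conditions:
  (i)  Each point sits in r blocks, and counting incidences through any fixed point gives r(k − 1) = λ(v − 1), so r = λ(v − 1)/(k − 1).
  (ii) Total incidences bk = vr, so b = vr/k.
Step 1: r = λ(v − 1)/(k − 1) = 2·(84 − 1)/(3 − 1) = 2·83/2 = 166/2 = 83.
Step 2: b = vr/k = 84·83/3 = 6972/3 = 2324.
Check integrality: r = 83 ∈ Z ✓, b = 2324 ∈ Z ✓.
(These identities are necessary conditions: they determine r and b for any design with these parameters, but do not by themselves prove that one exists.)

r = 83, b = 2324.


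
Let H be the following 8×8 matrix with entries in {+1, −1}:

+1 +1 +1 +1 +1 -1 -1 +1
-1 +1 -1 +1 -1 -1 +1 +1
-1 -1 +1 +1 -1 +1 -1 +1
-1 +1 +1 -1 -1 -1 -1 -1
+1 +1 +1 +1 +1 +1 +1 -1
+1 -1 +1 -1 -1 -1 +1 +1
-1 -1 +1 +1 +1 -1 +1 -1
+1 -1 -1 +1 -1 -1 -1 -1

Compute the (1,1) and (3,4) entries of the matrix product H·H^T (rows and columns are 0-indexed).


Row 1 of H: [-1, 1, -1, 1, -1, -1, 1, 1].
Row 3 of H: [-1, 1, 1, -1, -1, -1, -1, -1].
Row 4 of H: [1, 1, 1, 1, 1, 1, 1, -1].
(H·H^T)[1][1] = Σ_j H[1][j]·H[1][j] = (-1)² + (1)² + (-1)² + (1)² + (-1)² + (-1)² + (1)² + (1)² = 1 + 1 + 1 + 1 + 1 + 1 + 1 + 1 = 8.
(H·H^T)[3][4] = Σ_j H[3][j]·H[4][j] = (-1)·(1) + (1)·(1) + (1)·(1) + (-1)·(1) + (-1)·(1) + (-1)·(1) + (-1)·(1) + (-1)·(-1) = -1 + 1 + 1 + -1 + -1 + -1 + -1 + 1 = -2.
Rows 3 and 4 are not orthogonal (dot product = -2 ≠ 0), so H is not a Hadamard matrix.

(1,1) entry = 8; (3,4) entry = -2.


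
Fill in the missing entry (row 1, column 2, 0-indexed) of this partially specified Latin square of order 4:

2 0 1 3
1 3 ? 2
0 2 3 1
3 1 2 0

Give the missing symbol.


Row 1 contains symbols [1, 2, 3] — missing [0].
Column 2 contains symbols [1, 2, 3] — missing [0].
The missing symbol must appear in both missing sets; intersection = [0].
Therefore the hidden value is 0.

Missing value = 0.


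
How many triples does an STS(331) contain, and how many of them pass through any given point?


An STS(v) is a 2-(v, 3, 1) BIBD: block size k = 3, λ = 1.
Replication: r(k − 1) = λ(v − 1) ⇒ r·2 = 331 − 1 = 330 ⇒ r = 165.
Block count: bk = vr ⇒ b·3 = 331·165 = 54615 ⇒ b = 18205.

r = 165, b = 18205.


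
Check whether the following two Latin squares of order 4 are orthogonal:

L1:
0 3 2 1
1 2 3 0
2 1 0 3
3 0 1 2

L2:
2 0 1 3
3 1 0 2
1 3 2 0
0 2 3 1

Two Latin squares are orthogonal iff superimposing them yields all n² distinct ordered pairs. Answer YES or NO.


Form the n² = 16 superimposed pairs (L1[i][j], L2[i][j]), row by row (rows and columns indexed from 0):
row 0: (0,2) (3,0) (2,1) (1,3)
row 1: (1,3) (2,1) (3,0) (0,2)
row 2: (2,1) (1,3) (0,2) (3,0)
row 3: (3,0) (0,2) (1,3) (2,1)
Orthogonality requires all 16 pairs distinct.
But the pair (1,3) repeats: cell (0,3) has L1 = 1, L2 = 3, and cell (1,0) has L1 = 1, L2 = 3.
A repeated pair means some other pair never occurs (only 4 distinct pairs out of 16), so the squares are not orthogonal.
Conclusion: NO.

NO


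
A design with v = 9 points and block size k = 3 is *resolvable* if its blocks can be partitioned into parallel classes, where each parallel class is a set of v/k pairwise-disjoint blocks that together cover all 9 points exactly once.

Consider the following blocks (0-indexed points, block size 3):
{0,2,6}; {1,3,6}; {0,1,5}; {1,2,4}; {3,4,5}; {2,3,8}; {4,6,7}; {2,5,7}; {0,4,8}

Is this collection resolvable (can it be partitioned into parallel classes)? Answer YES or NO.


v = 9, block size k = 3, number of blocks = 9.
For resolvability, blocks must partition into parallel classes of size v/k = 3.
Total blocks must therefore be a multiple of 3: 9 = 3·3 + 0 ⇒ divisible ✓.
Consider block {0,2,6}. The only other block(s) in the collection disjoint from it are {3,4,5} — just 1 block(s). Any parallel class containing {0,2,6} would need 2 other blocks each disjoint from it, so no parallel class of size 3 can contain {0,2,6}.
Since every block must belong to some parallel class in a resolution, the collection cannot be partitioned into parallel classes.
Resolvable? NO.

NO


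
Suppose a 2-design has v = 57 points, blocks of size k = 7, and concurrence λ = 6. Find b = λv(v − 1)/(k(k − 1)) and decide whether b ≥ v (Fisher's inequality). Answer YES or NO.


r = λ(v − 1)/(k − 1) = 6·56/6 = 56.
b = vr/k = 57·56/7 = 456.
Fisher's inequality: b ≥ v ⇔ 456 ≥ 57? YES.

YES


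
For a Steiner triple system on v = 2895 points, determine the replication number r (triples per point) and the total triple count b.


An STS(v) is a 2-(v, 3, 1) BIBD: block size k = 3, λ = 1.
Replication: r(k − 1) = λ(v − 1) ⇒ r·2 = 2895 − 1 = 2894 ⇒ r = 1447.
Block count: b = v(v − 1)/6 = 2895·2894/6 = 8378130/6 = 1396355.

r = 1447, b = 1396355.


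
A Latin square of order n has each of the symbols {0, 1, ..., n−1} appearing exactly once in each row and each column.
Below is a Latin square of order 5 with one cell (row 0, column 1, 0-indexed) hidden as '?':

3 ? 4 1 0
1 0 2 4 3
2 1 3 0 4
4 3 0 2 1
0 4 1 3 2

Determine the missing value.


Row 0 contains symbols [0, 1, 3, 4] — missing [2].
Column 1 contains symbols [0, 1, 3, 4] — missing [2].
The missing symbol must appear in both missing sets; intersection = [2].
Therefore the hidden value is 2.

Missing value = 2.
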